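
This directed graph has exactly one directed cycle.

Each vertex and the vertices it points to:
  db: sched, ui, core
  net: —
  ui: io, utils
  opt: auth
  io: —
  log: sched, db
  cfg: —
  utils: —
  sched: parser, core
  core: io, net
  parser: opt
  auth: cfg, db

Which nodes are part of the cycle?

db, opt, auth, sched, parser

DFS with gray/black marking from db:
db gray
  sched gray
    parser gray
      opt gray
        auth gray
          cfg gray
          cfg black
          auth→db: db is gray → back edge
Back edge closes the cycle db → sched → parser → opt → auth → db; its vertices are {db, opt, auth, sched, parser}.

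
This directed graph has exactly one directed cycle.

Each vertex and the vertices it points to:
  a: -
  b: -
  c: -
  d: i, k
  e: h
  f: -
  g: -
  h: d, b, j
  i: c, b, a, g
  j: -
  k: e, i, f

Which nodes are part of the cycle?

d, e, h, k

DFS with gray/black marking from e:
e gray
  h gray
    d gray
      i gray
        c gray
        c black
        b gray
        b black
        a gray
        a black
        g gray
        g black
      i black
      k gray
        k→e: e is gray → back edge
Back edge closes the cycle e → h → d → k → e; its vertices are {d, e, h, k}.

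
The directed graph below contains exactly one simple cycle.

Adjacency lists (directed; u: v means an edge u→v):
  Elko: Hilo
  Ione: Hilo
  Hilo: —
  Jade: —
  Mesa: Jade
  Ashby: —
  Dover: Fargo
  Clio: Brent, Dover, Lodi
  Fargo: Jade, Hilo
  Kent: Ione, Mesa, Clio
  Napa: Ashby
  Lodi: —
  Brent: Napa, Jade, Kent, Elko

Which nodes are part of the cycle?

Clio, Kent, Brent

DFS with gray/black marking from Clio:
Clio gray
  Brent gray
    Napa gray
      Ashby gray
      Ashby black
    Napa black
    Jade gray
    Jade black
    Kent gray
      Ione gray
        Hilo gray
        Hilo black
      Ione black
      Mesa gray
        Mesa→Jade: Jade black — skip
      Mesa black
      Kent→Clio: Clio is gray → back edge
Back edge closes the cycle Clio → Brent → Kent → Clio; its vertices are {Clio, Kent, Brent}.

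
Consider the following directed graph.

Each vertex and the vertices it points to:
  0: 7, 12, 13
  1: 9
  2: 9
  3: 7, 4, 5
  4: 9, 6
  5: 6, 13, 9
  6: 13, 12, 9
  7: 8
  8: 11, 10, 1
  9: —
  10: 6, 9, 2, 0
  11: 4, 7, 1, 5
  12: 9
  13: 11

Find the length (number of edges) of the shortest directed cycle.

3

For each vertex v, BFS finds the shortest path from v back to v.
The shortest such closed walk is 7 → 8 → 11 → 7, length 3.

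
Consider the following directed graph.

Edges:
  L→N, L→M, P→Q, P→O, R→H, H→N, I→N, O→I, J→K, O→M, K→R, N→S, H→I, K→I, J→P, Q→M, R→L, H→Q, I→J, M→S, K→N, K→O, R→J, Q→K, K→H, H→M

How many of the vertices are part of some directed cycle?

A vertex is on a directed cycle iff it belongs to a strongly connected component of size ≥ 2 (or has a self-loop).
The vertices on cycles are {H, I, J, K, O, P, Q, R} — 8 in total.

8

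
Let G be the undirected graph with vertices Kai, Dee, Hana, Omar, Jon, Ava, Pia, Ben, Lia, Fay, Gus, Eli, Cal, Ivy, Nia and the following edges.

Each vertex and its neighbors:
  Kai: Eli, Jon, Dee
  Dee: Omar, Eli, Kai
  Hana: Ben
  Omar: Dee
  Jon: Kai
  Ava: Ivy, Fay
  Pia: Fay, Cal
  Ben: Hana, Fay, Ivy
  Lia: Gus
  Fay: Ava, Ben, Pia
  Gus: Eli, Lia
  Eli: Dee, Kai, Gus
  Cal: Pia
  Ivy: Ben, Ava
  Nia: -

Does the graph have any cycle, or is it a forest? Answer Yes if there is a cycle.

DFS, tracking each vertex's parent; an edge to a visited non-parent vertex closes a cycle.
Start from Dee:
visit Dee (parent –)
  visit Omar (parent Dee)
    Omar–Dee: parent, skip
  visit Eli (parent Dee)
    Eli–Dee: parent, skip
    visit Kai (parent Eli)
      Kai–Eli: parent, skip
      visit Jon (parent Kai)
        Jon–Kai: parent, skip
      Kai–Dee: Dee visited and ≠ parent → cycle
Cycle: Dee – Eli – Kai – Dee.

Yes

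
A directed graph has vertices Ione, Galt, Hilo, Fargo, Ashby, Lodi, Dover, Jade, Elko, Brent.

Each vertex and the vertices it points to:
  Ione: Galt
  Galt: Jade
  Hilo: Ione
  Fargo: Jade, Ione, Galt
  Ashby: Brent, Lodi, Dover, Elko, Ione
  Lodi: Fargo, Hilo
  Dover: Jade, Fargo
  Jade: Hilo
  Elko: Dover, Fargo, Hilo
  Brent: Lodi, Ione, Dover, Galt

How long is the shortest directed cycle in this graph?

For each vertex v, BFS finds the shortest path from v back to v.
The shortest such closed walk is Ione → Galt → Jade → Hilo → Ione, length 4.

4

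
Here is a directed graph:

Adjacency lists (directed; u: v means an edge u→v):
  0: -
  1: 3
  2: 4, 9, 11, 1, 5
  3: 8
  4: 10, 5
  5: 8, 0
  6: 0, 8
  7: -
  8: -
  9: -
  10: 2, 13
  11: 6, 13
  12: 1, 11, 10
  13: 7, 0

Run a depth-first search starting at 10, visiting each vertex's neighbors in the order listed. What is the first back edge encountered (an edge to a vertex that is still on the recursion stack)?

4→10

DFS from 10 (visiting each vertex's neighbors in the order listed); mark gray on enter, black on exit:
10 gray
  2 gray
    4 gray
      4→10: 10 is gray → back edge
First back edge: 4 → 10.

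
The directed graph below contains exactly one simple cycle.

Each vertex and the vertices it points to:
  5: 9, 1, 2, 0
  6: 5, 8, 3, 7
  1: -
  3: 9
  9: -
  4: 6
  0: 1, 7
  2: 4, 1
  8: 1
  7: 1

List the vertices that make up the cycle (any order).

2, 4, 5, 6

DFS with gray/black marking from 6:
6 gray
  5 gray
    9 gray
    9 black
    1 gray
    1 black
    2 gray
      4 gray
        4→6: 6 is gray → back edge
Back edge closes the cycle 6 → 5 → 2 → 4 → 6; its vertices are {2, 4, 5, 6}.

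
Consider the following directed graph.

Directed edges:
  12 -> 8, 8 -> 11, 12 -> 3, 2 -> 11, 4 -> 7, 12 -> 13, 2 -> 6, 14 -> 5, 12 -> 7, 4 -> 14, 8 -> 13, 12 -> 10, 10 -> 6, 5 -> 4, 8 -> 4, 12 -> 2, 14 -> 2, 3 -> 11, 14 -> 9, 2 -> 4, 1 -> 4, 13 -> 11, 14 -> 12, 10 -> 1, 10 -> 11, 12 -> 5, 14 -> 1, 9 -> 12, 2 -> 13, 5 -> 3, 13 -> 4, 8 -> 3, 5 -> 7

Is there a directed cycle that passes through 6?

No

6 lies on a cycle iff there is a path from 6 back to itself.
Exploring from 6, it never reaches itself; equivalently, its strongly connected component is a singleton.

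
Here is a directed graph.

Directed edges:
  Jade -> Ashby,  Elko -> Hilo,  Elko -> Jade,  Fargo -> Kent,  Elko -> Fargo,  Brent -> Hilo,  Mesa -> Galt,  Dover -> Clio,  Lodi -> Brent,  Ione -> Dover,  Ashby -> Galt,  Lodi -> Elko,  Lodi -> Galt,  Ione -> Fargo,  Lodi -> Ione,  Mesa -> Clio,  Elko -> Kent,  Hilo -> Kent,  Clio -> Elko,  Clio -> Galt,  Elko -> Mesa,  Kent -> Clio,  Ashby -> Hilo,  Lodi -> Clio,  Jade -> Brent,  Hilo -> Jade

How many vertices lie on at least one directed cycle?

9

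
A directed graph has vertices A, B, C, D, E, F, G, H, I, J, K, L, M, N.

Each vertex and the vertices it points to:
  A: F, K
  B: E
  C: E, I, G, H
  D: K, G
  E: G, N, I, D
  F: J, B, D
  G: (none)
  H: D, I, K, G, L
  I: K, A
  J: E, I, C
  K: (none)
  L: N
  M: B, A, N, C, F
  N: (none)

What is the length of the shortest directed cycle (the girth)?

4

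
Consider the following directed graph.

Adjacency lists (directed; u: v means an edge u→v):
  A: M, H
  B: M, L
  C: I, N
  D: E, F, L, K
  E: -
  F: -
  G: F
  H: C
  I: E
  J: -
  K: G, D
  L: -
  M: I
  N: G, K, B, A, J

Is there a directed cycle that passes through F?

No

F lies on a cycle iff there is a path from F back to itself.
Exploring from F, it never reaches itself; equivalently, its strongly connected component is a singleton.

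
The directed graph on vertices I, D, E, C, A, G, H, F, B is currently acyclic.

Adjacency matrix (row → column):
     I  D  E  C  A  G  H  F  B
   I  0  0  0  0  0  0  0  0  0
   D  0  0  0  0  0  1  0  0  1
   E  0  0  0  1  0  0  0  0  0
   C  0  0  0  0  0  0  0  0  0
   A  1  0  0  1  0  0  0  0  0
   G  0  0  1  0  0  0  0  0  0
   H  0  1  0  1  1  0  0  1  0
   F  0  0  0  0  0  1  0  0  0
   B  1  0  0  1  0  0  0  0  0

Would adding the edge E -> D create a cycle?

Yes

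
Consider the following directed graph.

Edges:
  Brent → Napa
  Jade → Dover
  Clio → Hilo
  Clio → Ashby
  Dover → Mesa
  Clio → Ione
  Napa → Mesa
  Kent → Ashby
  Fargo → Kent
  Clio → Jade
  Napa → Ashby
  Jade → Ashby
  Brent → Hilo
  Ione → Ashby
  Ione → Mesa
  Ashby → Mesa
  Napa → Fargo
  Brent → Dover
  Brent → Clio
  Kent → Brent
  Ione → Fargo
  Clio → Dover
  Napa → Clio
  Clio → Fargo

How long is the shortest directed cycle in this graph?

For each vertex v, BFS finds the shortest path from v back to v.
The shortest such closed walk is Fargo → Kent → Brent → Clio → Fargo, length 4.

4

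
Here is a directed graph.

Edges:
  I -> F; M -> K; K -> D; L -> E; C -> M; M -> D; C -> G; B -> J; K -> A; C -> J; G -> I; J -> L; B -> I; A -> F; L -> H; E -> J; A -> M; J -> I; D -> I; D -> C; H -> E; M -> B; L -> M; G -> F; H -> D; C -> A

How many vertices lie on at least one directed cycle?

10

A vertex is on a directed cycle iff it belongs to a strongly connected component of size ≥ 2 (or has a self-loop).
The vertices on cycles are {A, B, C, D, E, H, J, K, L, M} — 10 in total.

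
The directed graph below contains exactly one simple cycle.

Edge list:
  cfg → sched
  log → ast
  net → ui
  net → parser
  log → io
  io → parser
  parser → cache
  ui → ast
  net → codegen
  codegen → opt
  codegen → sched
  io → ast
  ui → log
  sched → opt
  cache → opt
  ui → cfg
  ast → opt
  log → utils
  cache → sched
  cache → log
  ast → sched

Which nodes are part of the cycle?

DFS with gray/black marking from parser:
parser gray
  cache gray
    sched gray
      opt gray
      opt black
    sched black
    log gray
      ast gray
        ast→sched: sched black — skip
        ast→opt: opt black — skip
      ast black
      io gray
        io→ast: ast black — skip
        io→parser: parser is gray → back edge
Back edge closes the cycle parser → cache → log → io → parser; its vertices are {io, log, cache, parser}.

io, log, cache, parser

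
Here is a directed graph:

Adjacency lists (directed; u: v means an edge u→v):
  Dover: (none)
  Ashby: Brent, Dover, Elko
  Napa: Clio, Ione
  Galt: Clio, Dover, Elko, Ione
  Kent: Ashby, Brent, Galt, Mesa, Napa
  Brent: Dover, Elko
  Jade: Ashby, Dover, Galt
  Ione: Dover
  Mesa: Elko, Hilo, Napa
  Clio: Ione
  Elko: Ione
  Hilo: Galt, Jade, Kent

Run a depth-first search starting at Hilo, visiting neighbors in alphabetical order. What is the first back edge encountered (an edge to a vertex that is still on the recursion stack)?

DFS from Hilo (visiting neighbors in alphabetical order); mark gray on enter, black on exit:
Hilo gray
  Galt gray
    Clio gray
      Ione gray
        Dover gray
        Dover black
      Ione black
    Clio black
    Galt→Dover: Dover black — skip
    Elko gray
      Elko→Ione: Ione black — skip
    Elko black
    Galt→Ione: Ione black — skip
  Galt black
  Jade gray
    Ashby gray
      Brent gray
        Brent→Dover: Dover black — skip
        Brent→Elko: Elko black — skip
      Brent black
      Ashby→Dover: Dover black — skip
      Ashby→Elko: Elko black — skip
    Ashby black
    Jade→Dover: Dover black — skip
    Jade→Galt: Galt black — skip
  Jade black
  Kent gray
    Kent→Ashby: Ashby black — skip
    Kent→Brent: Brent black — skip
    Kent→Galt: Galt black — skip
    Mesa gray
      Mesa→Elko: Elko black — skip
      Mesa→Hilo: Hilo is gray → back edge
First back edge: Mesa → Hilo.

Mesa->Hilo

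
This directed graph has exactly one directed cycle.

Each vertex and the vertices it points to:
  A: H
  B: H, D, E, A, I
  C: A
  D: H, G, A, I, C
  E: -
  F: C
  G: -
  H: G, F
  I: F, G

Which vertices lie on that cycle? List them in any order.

DFS with gray/black marking from A:
A gray
  H gray
    G gray
    G black
    F gray
      C gray
        C→A: A is gray → back edge
Back edge closes the cycle A → H → F → C → A; its vertices are {A, C, F, H}.

A, C, F, H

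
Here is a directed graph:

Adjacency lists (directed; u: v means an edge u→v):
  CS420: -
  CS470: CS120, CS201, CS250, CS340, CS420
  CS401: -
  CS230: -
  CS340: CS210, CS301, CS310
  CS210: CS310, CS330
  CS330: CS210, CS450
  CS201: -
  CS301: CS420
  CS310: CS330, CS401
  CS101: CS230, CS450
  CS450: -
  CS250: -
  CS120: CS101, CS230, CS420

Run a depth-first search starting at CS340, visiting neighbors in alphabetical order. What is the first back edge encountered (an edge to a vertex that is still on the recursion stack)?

CS330→CS210

DFS from CS340 (visiting neighbors in alphabetical order); mark gray on enter, black on exit:
CS340 gray
  CS210 gray
    CS310 gray
      CS330 gray
        CS330→CS210: CS210 is gray → back edge
First back edge: CS330 → CS210.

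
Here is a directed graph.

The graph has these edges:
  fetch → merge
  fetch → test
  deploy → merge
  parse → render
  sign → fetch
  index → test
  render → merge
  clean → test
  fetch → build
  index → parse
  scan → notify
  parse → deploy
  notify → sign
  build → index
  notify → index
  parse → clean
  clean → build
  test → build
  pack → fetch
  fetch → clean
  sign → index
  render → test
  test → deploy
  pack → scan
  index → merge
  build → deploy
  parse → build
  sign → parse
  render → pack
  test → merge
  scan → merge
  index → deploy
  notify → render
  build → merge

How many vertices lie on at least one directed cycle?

11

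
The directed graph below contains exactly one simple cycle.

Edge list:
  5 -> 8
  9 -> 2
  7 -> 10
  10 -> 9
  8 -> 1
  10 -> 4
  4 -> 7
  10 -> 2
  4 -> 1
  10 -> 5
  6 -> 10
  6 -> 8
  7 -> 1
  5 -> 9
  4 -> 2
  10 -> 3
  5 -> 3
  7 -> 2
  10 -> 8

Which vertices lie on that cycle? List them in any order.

4, 7, 10

DFS with gray/black marking from 10:
10 gray
  4 gray
    7 gray
      1 gray
      1 black
      7→10: 10 is gray → back edge
Back edge closes the cycle 10 → 4 → 7 → 10; its vertices are {4, 7, 10}.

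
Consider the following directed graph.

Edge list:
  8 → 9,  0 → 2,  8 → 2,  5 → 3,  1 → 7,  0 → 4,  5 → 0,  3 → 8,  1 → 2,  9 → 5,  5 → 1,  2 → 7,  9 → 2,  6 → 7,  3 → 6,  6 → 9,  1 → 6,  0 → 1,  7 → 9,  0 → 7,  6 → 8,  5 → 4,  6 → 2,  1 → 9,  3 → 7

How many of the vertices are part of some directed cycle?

9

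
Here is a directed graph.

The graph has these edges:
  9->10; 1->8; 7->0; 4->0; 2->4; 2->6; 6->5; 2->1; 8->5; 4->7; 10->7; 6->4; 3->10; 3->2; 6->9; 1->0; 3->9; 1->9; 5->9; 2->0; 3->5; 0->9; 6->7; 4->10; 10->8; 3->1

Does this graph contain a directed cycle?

DFS with white/gray/black marking, starting from 4:
4 gray
  10 gray
    7 gray
      0 gray
        9 gray
          9→10: 10 is gray → back edge
Back edge found, so a cycle exists: 10 → 7 → 0 → 9 → 10.

Yes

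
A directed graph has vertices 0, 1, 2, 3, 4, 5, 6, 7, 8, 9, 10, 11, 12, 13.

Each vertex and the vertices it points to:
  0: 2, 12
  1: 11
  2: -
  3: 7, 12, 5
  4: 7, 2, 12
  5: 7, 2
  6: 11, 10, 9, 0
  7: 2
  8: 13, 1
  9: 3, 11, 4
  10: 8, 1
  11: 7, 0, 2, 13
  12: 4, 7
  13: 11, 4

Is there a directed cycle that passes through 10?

10 lies on a cycle iff there is a path from 10 back to itself.
Exploring from 10, it never reaches itself; equivalently, its strongly connected component is a singleton.

No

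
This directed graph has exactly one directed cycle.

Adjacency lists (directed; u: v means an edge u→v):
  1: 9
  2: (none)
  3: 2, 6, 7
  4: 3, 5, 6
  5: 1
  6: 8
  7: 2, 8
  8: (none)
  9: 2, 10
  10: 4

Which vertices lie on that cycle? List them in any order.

DFS with gray/black marking from 4:
4 gray
  3 gray
    2 gray
    2 black
    6 gray
      8 gray
      8 black
    6 black
    7 gray
      7→2: 2 black — skip
      7→8: 8 black — skip
    7 black
  3 black
  5 gray
    1 gray
      9 gray
        9→2: 2 black — skip
        10 gray
          10→4: 4 is gray → back edge
Back edge closes the cycle 4 → 5 → 1 → 9 → 10 → 4; its vertices are {1, 4, 5, 9, 10}.

1, 4, 5, 9, 10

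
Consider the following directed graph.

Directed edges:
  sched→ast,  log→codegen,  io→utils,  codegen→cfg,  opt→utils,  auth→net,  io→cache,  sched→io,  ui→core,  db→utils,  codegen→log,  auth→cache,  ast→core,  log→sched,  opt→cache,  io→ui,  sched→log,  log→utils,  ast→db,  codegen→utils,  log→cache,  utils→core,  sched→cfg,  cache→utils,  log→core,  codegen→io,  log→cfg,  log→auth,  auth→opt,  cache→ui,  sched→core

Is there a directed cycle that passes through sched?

sched is on a cycle iff sched can reach itself via ≥1 edge.
sched → log → sched — yes.

Yes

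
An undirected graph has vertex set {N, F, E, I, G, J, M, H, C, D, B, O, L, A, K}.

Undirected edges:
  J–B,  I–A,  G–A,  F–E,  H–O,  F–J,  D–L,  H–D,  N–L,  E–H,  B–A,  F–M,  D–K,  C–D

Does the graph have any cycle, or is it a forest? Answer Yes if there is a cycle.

No

DFS, tracking each vertex's parent; an edge to a visited non-parent vertex closes a cycle.
Start from O:
visit O (parent –)
  visit H (parent O)
    H–O: parent, skip
    visit D (parent H)
      visit K (parent D)
        K–D: parent, skip
      D–H: parent, skip
      visit L (parent D)
        visit N (parent L)
          N–L: parent, skip
        L–D: parent, skip
      visit C (parent D)
        C–D: parent, skip
    visit E (parent H)
      visit F (parent E)
        visit J (parent F)
          visit B (parent J)
            visit A (parent B)
              visit G (parent A)
                G–A: parent, skip
              visit I (parent A)
                I–A: parent, skip
              A–B: parent, skip
            B–J: parent, skip
          J–F: parent, skip
        F–E: parent, skip
        visit M (parent F)
          M–F: parent, skip
      E–H: parent, skip
No non-parent visited neighbor found — the graph is a forest.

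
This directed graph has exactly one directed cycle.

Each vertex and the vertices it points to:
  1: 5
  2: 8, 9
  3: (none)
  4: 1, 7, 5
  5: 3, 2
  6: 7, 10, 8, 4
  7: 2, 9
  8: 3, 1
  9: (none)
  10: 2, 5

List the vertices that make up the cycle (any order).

DFS with gray/black marking from 8:
8 gray
  3 gray
  3 black
  1 gray
    5 gray
      5→3: 3 black — skip
      2 gray
        2→8: 8 is gray → back edge
Back edge closes the cycle 8 → 1 → 5 → 2 → 8; its vertices are {1, 2, 5, 8}.

1, 2, 5, 8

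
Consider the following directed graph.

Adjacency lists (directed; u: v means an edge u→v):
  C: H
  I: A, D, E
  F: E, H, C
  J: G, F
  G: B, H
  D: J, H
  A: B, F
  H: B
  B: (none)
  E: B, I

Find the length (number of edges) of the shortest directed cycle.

For each vertex v, BFS finds the shortest path from v back to v.
The shortest such closed walk is E → I → E, length 2.

2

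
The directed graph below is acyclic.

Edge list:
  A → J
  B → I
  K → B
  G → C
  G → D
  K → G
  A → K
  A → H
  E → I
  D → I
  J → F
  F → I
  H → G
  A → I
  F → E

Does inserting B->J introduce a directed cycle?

Adding B→J creates a cycle iff J can already reach B.
Explore from J: no path reaches B. The graph stays acyclic.

No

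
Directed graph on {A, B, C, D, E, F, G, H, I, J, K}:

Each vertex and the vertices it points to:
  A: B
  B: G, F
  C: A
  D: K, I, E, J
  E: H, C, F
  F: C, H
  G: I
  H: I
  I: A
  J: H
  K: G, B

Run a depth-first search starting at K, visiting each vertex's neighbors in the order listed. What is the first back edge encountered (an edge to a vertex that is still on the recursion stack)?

B->G

DFS from K (visiting each vertex's neighbors in the order listed); mark gray on enter, black on exit:
K gray
  G gray
    I gray
      A gray
        B gray
          B→G: G is gray → back edge
First back edge: B → G.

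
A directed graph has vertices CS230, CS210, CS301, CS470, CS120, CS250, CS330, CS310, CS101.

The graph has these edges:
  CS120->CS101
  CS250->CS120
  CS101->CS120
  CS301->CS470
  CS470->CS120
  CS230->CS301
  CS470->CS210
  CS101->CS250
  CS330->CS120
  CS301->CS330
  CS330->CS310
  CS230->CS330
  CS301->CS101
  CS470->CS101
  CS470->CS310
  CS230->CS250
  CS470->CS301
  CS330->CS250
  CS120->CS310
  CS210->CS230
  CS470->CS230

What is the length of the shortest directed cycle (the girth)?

For each vertex v, BFS finds the shortest path from v back to v.
The shortest such closed walk is CS470 → CS301 → CS470, length 2.

2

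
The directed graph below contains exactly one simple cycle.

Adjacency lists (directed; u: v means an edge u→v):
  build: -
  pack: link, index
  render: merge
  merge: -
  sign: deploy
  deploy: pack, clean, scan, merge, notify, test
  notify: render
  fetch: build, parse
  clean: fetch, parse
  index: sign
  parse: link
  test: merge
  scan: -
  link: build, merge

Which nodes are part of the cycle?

pack, sign, index, deploy

DFS with gray/black marking from deploy:
deploy gray
  pack gray
    link gray
      build gray
      build black
      merge gray
      merge black
    link black
    index gray
      sign gray
        sign→deploy: deploy is gray → back edge
Back edge closes the cycle deploy → pack → index → sign → deploy; its vertices are {pack, sign, index, deploy}.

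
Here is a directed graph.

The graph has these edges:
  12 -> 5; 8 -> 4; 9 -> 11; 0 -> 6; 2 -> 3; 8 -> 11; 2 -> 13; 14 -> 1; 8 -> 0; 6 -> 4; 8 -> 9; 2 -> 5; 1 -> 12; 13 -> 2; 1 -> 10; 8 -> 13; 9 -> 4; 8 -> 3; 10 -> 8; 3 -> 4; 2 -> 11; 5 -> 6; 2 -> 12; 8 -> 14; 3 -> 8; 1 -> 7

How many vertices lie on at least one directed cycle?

A vertex is on a directed cycle iff it belongs to a strongly connected component of size ≥ 2 (or has a self-loop).
The vertices on cycles are {1, 2, 3, 8, 10, 13, 14} — 7 in total.

7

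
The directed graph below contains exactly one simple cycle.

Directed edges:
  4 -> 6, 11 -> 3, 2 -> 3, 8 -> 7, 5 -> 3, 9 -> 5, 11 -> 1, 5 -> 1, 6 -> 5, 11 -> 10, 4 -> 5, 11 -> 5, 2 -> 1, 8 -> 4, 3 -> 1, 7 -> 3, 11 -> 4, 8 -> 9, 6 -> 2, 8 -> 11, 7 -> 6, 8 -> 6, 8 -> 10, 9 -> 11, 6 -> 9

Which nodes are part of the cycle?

4, 6, 9, 11

DFS with gray/black marking from 6:
6 gray
  2 gray
    1 gray
    1 black
    3 gray
      3→1: 1 black — skip
    3 black
  2 black
  5 gray
    5→3: 3 black — skip
    5→1: 1 black — skip
  5 black
  9 gray
    9→5: 5 black — skip
    11 gray
      10 gray
      10 black
      11→5: 5 black — skip
      11→1: 1 black — skip
      4 gray
        4→5: 5 black — skip
        4→6: 6 is gray → back edge
Back edge closes the cycle 6 → 9 → 11 → 4 → 6; its vertices are {4, 6, 9, 11}.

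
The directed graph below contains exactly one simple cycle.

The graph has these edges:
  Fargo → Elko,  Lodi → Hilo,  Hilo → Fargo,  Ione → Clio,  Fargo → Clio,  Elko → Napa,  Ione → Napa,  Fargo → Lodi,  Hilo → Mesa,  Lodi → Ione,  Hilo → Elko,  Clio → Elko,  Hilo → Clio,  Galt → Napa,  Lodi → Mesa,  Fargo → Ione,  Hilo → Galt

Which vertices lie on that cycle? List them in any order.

Hilo, Lodi, Fargo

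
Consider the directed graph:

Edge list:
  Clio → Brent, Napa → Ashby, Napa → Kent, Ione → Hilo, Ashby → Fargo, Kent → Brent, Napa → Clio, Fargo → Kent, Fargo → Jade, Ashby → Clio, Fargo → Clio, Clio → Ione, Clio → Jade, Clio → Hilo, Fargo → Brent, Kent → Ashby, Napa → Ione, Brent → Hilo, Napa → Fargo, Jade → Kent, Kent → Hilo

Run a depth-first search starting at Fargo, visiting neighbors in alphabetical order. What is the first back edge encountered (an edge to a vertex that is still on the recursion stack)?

Ashby→Clio

DFS from Fargo (visiting neighbors in alphabetical order); mark gray on enter, black on exit:
Fargo gray
  Brent gray
    Hilo gray
    Hilo black
  Brent black
  Clio gray
    Clio→Brent: Brent black — skip
    Clio→Hilo: Hilo black — skip
    Ione gray
      Ione→Hilo: Hilo black — skip
    Ione black
    Jade gray
      Kent gray
        Ashby gray
          Ashby→Clio: Clio is gray → back edge
First back edge: Ashby → Clio.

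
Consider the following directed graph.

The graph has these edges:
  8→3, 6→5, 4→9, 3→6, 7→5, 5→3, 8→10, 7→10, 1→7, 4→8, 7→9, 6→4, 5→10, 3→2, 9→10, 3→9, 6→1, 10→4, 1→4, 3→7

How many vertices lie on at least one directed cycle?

A vertex is on a directed cycle iff it belongs to a strongly connected component of size ≥ 2 (or has a self-loop).
The vertices on cycles are {1, 3, 4, 5, 6, 7, 8, 9, 10} — 9 in total.

9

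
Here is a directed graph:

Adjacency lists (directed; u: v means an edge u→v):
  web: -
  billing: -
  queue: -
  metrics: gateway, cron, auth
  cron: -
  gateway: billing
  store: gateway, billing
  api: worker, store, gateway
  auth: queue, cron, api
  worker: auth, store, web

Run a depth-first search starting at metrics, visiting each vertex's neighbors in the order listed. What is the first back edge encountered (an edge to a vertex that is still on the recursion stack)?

worker->auth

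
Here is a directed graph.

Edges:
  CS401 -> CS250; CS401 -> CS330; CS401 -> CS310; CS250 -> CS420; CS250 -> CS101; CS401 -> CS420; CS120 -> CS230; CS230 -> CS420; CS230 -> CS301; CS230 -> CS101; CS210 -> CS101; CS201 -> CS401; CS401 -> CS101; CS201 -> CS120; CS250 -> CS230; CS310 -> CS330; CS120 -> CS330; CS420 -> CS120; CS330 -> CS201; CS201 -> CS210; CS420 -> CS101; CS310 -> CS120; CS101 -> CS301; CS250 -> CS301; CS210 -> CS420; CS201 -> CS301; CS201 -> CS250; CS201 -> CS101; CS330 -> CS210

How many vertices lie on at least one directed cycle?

A vertex is on a directed cycle iff it belongs to a strongly connected component of size ≥ 2 (or has a self-loop).
The vertices on cycles are {CS120, CS201, CS210, CS230, CS250, CS310, CS330, CS401, CS420} — 9 in total.

9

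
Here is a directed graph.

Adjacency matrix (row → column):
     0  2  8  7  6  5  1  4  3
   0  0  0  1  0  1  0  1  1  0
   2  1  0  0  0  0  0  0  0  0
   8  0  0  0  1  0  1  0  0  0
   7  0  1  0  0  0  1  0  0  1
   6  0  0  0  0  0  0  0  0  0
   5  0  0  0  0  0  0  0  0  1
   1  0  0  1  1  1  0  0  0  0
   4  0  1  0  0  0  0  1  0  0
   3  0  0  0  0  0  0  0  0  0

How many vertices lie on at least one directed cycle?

6

A vertex is on a directed cycle iff it belongs to a strongly connected component of size ≥ 2 (or has a self-loop).
The vertices on cycles are {0, 1, 2, 4, 7, 8} — 6 in total.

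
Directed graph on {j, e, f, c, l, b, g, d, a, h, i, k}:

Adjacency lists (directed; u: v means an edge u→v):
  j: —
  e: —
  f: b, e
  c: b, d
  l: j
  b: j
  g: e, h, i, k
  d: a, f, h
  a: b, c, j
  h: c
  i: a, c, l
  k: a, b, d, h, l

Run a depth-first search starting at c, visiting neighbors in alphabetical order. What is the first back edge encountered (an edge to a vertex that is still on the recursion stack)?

a->c

DFS from c (visiting neighbors in alphabetical order); mark gray on enter, black on exit:
c gray
  b gray
    j gray
    j black
  b black
  d gray
    a gray
      a→b: b black — skip
      a→c: c is gray → back edge
First back edge: a → c.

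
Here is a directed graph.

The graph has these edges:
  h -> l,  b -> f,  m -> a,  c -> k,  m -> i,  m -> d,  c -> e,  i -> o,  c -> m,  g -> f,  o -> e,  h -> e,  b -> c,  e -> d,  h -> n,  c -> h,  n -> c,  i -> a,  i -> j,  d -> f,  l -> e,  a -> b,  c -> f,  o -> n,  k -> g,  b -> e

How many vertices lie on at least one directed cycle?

8

A vertex is on a directed cycle iff it belongs to a strongly connected component of size ≥ 2 (or has a self-loop).
The vertices on cycles are {a, b, c, h, i, m, n, o} — 8 in total.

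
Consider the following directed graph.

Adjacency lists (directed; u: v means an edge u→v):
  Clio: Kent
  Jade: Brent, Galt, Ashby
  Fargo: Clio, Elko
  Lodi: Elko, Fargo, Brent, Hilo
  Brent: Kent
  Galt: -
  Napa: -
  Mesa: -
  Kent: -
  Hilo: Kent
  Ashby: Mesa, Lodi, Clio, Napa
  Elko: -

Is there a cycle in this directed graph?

DFS with white/gray/black marking, starting from Hilo:
Hilo gray
  Kent gray
  Kent black
Hilo black
Clio gray
  Clio→Kent: Kent black — skip
Clio black
Jade gray
  Brent gray
    Brent→Kent: Kent black — skip
  Brent black
  Galt gray
  Galt black
  Ashby gray
    Mesa gray
    Mesa black
    Lodi gray
      Elko gray
      Elko black
      Fargo gray
        Fargo→Clio: Clio black — skip
        Fargo→Elko: Elko black — skip
      Fargo black
      Lodi→Brent: Brent black — skip
      Lodi→Hilo: Hilo black — skip
    Lodi black
    Ashby→Clio: Clio black — skip
    Napa gray
    Napa black
  Ashby black
Jade black
Every edge goes to a white or black vertex — no back edge, so the graph is acyclic.

No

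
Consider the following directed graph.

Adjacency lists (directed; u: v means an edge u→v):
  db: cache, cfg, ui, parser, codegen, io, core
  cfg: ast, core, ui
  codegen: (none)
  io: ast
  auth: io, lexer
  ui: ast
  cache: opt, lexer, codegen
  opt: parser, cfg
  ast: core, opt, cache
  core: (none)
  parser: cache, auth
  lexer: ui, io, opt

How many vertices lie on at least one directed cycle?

A vertex is on a directed cycle iff it belongs to a strongly connected component of size ≥ 2 (or has a self-loop).
The vertices on cycles are {io, ui, ast, cfg, opt, auth, cache, lexer, parser} — 9 in total.

9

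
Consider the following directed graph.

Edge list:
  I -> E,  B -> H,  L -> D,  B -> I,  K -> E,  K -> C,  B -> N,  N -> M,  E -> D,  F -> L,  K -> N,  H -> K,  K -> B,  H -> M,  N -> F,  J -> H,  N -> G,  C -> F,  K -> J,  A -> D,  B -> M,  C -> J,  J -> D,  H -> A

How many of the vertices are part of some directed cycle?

5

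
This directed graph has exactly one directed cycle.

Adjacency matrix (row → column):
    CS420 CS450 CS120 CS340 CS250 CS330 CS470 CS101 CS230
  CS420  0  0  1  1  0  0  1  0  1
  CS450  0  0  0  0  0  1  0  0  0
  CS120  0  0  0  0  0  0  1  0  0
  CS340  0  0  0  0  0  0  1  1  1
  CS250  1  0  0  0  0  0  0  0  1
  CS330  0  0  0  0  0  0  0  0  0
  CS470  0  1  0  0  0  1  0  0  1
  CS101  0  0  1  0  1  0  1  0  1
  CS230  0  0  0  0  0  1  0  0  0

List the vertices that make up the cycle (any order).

DFS with gray/black marking from CS340:
CS340 gray
  CS230 gray
    CS330 gray
    CS330 black
  CS230 black
  CS470 gray
    CS470→CS330: CS330 black — skip
    CS470→CS230: CS230 black — skip
    CS450 gray
      CS450→CS330: CS330 black — skip
    CS450 black
  CS470 black
  CS101 gray
    CS101→CS230: CS230 black — skip
    CS120 gray
      CS120→CS470: CS470 black — skip
    CS120 black
    CS250 gray
      CS250→CS230: CS230 black — skip
      CS420 gray
        CS420→CS340: CS340 is gray → back edge
Back edge closes the cycle CS340 → CS101 → CS250 → CS420 → CS340; its vertices are {CS101, CS250, CS340, CS420}.

CS101, CS250, CS340, CS420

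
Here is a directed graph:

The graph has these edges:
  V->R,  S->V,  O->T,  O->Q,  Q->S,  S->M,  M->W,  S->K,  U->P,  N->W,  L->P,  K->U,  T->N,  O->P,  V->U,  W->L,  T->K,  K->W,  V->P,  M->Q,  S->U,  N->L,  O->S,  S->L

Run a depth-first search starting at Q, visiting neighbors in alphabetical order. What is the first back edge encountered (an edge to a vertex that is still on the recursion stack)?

M→Q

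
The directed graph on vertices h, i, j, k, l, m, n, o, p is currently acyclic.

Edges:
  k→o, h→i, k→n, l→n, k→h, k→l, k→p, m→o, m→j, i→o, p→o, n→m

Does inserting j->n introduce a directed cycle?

Adding j→n creates a cycle iff n can already reach j.
Path from n: n → m → j.
So n → … → j → n is a cycle.

Yes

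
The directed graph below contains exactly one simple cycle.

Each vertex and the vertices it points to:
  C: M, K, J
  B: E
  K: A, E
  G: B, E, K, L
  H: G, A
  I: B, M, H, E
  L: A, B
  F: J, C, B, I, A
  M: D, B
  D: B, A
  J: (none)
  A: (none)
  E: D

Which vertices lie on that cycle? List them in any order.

B, D, E

DFS with gray/black marking from D:
D gray
  B gray
    E gray
      E→D: D is gray → back edge
Back edge closes the cycle D → B → E → D; its vertices are {B, D, E}.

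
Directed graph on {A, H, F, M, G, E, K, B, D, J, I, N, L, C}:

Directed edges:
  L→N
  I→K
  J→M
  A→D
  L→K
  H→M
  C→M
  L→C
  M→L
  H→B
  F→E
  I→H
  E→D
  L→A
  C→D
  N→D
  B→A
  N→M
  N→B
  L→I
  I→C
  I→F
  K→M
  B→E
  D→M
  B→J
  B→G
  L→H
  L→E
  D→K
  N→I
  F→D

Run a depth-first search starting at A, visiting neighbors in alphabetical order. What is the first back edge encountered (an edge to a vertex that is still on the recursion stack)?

DFS from A (visiting neighbors in alphabetical order); mark gray on enter, black on exit:
A gray
  D gray
    K gray
      M gray
        L gray
          L→A: A is gray → back edge
First back edge: L → A.

L→A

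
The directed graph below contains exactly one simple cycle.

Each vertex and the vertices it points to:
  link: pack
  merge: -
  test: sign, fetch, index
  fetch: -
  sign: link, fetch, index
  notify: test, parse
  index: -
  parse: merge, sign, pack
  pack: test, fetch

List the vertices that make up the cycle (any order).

DFS with gray/black marking from test:
test gray
  sign gray
    link gray
      pack gray
        pack→test: test is gray → back edge
Back edge closes the cycle test → sign → link → pack → test; its vertices are {link, pack, sign, test}.

link, pack, sign, test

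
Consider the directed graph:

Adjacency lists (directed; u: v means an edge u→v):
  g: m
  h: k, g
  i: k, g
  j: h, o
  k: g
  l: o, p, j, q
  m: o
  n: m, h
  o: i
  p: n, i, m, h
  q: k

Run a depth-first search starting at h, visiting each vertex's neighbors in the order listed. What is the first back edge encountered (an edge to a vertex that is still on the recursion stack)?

i→k

DFS from h (visiting each vertex's neighbors in the order listed); mark gray on enter, black on exit:
h gray
  k gray
    g gray
      m gray
        o gray
          i gray
            i→k: k is gray → back edge
First back edge: i → k.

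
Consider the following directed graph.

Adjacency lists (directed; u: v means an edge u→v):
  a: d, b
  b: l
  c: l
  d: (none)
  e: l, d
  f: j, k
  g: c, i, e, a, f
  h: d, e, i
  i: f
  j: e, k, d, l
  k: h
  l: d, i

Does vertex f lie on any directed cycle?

Yes

f is on a cycle iff f can reach itself via ≥1 edge.
f → j → l → i → f — yes.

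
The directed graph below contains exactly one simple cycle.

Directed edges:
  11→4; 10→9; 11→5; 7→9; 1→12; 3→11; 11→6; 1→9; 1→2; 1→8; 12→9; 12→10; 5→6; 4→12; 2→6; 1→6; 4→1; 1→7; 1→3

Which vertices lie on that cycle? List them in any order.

1, 3, 4, 11

DFS with gray/black marking from 4:
4 gray
  12 gray
    10 gray
      9 gray
      9 black
    10 black
    12→9: 9 black — skip
  12 black
  1 gray
    1→12: 12 black — skip
    6 gray
    6 black
    3 gray
      11 gray
        5 gray
          5→6: 6 black — skip
        5 black
        11→6: 6 black — skip
        11→4: 4 is gray → back edge
Back edge closes the cycle 4 → 1 → 3 → 11 → 4; its vertices are {1, 3, 4, 11}.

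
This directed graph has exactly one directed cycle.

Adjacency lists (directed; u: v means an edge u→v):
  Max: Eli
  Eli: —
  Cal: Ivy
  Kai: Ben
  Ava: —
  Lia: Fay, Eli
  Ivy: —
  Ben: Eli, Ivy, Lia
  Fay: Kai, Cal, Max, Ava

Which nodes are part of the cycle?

DFS with gray/black marking from Fay:
Fay gray
  Kai gray
    Ben gray
      Eli gray
      Eli black
      Ivy gray
      Ivy black
      Lia gray
        Lia→Fay: Fay is gray → back edge
Back edge closes the cycle Fay → Kai → Ben → Lia → Fay; its vertices are {Ben, Fay, Kai, Lia}.

Ben, Fay, Kai, Lia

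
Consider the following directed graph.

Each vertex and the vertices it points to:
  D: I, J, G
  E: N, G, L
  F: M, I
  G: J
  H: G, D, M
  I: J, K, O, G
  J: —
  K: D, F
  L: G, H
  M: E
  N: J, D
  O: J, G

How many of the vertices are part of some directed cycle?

9

A vertex is on a directed cycle iff it belongs to a strongly connected component of size ≥ 2 (or has a self-loop).
The vertices on cycles are {D, E, F, H, I, K, L, M, N} — 9 in total.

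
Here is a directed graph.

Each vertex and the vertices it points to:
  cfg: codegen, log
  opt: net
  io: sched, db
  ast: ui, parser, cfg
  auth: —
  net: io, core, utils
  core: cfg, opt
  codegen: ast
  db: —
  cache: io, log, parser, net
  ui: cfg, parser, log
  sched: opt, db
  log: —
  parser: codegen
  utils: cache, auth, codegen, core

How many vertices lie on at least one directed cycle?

A vertex is on a directed cycle iff it belongs to a strongly connected component of size ≥ 2 (or has a self-loop).
The vertices on cycles are {io, ui, ast, cfg, net, opt, core, cache, sched, utils, parser, codegen} — 12 in total.

12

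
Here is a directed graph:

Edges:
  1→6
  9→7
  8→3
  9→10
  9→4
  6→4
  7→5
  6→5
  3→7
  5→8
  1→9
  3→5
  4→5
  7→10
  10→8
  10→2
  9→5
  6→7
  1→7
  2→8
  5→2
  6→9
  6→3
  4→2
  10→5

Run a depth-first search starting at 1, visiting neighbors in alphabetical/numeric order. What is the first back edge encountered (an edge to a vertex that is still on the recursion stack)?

8→3

DFS from 1 (visiting neighbors in alphabetical/numeric order); mark gray on enter, black on exit:
1 gray
  6 gray
    3 gray
      5 gray
        2 gray
          8 gray
            8→3: 3 is gray → back edge
First back edge: 8 → 3.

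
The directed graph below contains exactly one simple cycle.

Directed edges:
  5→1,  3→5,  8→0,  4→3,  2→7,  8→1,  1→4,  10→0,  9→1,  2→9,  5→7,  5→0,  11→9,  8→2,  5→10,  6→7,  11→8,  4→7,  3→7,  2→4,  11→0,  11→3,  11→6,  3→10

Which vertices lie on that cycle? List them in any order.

DFS with gray/black marking from 3:
3 gray
  10 gray
    0 gray
    0 black
  10 black
  7 gray
  7 black
  5 gray
    5→0: 0 black — skip
    1 gray
      4 gray
        4→7: 7 black — skip
        4→3: 3 is gray → back edge
Back edge closes the cycle 3 → 5 → 1 → 4 → 3; its vertices are {1, 3, 4, 5}.

1, 3, 4, 5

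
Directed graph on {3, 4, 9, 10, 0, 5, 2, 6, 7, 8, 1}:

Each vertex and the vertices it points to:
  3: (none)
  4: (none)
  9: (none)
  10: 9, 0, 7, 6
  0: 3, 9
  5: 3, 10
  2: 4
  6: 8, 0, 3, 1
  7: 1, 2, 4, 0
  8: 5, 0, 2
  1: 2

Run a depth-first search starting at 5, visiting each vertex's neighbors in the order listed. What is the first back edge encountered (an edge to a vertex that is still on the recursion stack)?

8->5

DFS from 5 (visiting each vertex's neighbors in the order listed); mark gray on enter, black on exit:
5 gray
  3 gray
  3 black
  10 gray
    9 gray
    9 black
    0 gray
      0→3: 3 black — skip
      0→9: 9 black — skip
    0 black
    7 gray
      1 gray
        2 gray
          4 gray
          4 black
        2 black
      1 black
      7→2: 2 black — skip
      7→4: 4 black — skip
      7→0: 0 black — skip
    7 black
    6 gray
      8 gray
        8→5: 5 is gray → back edge
First back edge: 8 → 5.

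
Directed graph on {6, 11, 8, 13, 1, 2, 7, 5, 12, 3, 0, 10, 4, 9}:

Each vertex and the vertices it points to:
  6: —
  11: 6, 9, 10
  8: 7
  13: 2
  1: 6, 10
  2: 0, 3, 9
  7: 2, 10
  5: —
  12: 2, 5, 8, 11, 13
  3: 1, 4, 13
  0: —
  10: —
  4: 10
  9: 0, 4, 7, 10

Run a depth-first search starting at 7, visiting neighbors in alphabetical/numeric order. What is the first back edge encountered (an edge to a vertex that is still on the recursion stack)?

DFS from 7 (visiting neighbors in alphabetical/numeric order); mark gray on enter, black on exit:
7 gray
  2 gray
    0 gray
    0 black
    3 gray
      1 gray
        6 gray
        6 black
        10 gray
        10 black
      1 black
      4 gray
        4→10: 10 black — skip
      4 black
      13 gray
        13→2: 2 is gray → back edge
First back edge: 13 → 2.

13→2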